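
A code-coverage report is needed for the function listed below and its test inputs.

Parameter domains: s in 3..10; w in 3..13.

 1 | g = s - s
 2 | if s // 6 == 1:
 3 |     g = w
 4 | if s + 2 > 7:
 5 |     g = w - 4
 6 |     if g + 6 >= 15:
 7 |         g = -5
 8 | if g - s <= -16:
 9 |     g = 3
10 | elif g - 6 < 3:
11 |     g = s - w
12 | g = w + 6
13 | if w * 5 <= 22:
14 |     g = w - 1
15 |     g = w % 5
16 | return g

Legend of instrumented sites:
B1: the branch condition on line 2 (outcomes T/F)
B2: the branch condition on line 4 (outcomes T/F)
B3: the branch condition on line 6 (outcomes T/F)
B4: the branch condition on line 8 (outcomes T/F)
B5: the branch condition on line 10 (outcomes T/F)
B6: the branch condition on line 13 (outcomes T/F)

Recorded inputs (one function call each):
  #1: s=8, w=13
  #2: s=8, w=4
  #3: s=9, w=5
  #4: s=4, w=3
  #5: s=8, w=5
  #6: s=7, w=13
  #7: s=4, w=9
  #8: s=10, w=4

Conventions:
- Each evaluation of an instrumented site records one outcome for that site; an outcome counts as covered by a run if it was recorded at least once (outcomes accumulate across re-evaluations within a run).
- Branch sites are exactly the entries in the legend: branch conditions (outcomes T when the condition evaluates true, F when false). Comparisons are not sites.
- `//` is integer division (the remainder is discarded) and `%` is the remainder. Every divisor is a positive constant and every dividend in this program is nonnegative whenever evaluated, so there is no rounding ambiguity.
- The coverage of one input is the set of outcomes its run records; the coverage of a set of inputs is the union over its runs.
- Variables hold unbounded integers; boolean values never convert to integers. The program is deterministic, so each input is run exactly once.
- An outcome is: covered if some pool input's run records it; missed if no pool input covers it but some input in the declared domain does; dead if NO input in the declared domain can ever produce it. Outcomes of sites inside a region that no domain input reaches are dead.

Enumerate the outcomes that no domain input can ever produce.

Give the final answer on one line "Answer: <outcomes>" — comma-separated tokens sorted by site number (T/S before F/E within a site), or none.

sweeping the full domain (88 inputs) for each outcome:
  B4=T: no domain input ever produces it -> dead
  B5=F: no domain input ever produces it -> dead
  reachable outcomes have witnesses, e.g. B1=T (e.g. s=6, w=3), B1=F (e.g. s=3, w=3), B2=T (e.g. s=6, w=3), B2=F (e.g. s=3, w=3)

Answer: B4=T, B5=F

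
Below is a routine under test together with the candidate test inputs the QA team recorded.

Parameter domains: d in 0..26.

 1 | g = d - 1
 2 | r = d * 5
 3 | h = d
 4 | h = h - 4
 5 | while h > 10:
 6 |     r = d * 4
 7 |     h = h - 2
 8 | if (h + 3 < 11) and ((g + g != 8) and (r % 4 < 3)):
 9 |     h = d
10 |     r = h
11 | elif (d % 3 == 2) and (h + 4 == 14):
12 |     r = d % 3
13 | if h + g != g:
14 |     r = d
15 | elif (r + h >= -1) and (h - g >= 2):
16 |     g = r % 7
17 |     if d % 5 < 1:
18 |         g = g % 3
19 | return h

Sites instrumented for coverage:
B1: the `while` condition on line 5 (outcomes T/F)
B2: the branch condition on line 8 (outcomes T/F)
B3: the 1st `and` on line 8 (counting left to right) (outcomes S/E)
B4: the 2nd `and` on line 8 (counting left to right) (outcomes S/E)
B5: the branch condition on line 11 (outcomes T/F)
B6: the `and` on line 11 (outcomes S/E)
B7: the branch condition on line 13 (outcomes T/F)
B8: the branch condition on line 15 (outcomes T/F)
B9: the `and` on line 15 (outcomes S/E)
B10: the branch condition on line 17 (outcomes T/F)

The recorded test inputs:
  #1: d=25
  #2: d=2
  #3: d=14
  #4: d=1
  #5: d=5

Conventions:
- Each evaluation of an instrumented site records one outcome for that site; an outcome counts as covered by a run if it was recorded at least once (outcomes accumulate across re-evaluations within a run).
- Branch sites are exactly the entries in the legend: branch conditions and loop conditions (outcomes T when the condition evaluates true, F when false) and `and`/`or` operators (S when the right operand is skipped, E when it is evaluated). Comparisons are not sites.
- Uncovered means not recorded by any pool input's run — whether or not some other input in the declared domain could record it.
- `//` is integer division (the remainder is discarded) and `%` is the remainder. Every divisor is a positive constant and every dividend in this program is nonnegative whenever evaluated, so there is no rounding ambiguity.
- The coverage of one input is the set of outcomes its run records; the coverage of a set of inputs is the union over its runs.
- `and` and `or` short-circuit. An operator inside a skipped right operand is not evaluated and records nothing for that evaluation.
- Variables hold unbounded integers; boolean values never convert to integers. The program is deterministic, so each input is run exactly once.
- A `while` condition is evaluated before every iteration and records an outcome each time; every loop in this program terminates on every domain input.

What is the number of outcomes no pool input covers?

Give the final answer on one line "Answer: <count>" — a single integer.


run #1 (d=25) records B1=T, B1=F, B2=F, B3=S, B5=F, B6=S, B7=T
run #2 (d=2) records B1=F, B2=T, B3=E, B4=E, B7=T
run #3 (d=14) records B1=F, B2=F, B3=S, B5=T, B6=E, B7=T
run #4 (d=1) records B1=F, B2=T, B3=E, B4=E, B7=T
run #5 (d=5) records B1=F, B2=F, B3=E, B4=S, B5=F, B6=E, B7=T
union over the pool: B1=T, B1=F, B2=T, B2=F, B3=S, B3=E, B4=S, B4=E, B5=T, B5=F, B6=S, B6=E, B7=T
uncovered (7 of 20): B7=F, B8=T, B8=F, B9=S, B9=E, B10=T, B10=F
Answer: 7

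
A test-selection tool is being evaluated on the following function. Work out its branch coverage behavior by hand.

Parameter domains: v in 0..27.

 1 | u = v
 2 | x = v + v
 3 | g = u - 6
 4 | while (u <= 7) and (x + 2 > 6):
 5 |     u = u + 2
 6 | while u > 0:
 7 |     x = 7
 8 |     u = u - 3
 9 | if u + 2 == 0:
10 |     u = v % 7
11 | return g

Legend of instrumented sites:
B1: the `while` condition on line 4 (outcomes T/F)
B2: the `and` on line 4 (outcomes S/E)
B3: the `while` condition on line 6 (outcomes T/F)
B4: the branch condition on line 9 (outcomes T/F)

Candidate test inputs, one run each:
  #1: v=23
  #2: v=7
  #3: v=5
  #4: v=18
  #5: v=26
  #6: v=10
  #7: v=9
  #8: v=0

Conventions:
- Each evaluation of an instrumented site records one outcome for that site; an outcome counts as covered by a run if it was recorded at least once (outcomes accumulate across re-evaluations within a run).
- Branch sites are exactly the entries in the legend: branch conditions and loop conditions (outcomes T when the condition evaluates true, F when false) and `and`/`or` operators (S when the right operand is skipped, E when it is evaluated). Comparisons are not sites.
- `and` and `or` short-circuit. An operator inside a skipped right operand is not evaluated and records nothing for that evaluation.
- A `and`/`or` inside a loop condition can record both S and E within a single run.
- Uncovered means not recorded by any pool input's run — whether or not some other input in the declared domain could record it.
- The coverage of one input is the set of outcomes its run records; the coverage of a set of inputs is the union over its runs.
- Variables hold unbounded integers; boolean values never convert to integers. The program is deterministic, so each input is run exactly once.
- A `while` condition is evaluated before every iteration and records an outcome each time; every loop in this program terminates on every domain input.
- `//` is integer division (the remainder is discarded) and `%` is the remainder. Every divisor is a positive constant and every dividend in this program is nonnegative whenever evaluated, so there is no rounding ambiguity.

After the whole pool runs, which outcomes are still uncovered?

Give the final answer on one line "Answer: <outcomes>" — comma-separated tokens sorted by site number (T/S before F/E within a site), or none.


test 1 (v=23) hits B1=F, B2=S, B3=T, B3=F, B4=F
test 2 (v=7) hits B1=T, B1=F, B2=S, B2=E, B3=T, B3=F, B4=F
test 3 (v=5) hits B1=T, B1=F, B2=S, B2=E, B3=T, B3=F, B4=F
test 4 (v=18) hits B1=F, B2=S, B3=T, B3=F, B4=F
test 5 (v=26) hits B1=F, B2=S, B3=T, B3=F, B4=F
test 6 (v=10) hits B1=F, B2=S, B3=T, B3=F, B4=T
test 7 (v=9) hits B1=F, B2=S, B3=T, B3=F, B4=F
test 8 (v=0) hits B1=F, B2=E, B3=F, B4=F
union over the pool: B1=T, B1=F, B2=S, B2=E, B3=T, B3=F, B4=T, B4=F
uncovered (0 of 8): none
Answer: none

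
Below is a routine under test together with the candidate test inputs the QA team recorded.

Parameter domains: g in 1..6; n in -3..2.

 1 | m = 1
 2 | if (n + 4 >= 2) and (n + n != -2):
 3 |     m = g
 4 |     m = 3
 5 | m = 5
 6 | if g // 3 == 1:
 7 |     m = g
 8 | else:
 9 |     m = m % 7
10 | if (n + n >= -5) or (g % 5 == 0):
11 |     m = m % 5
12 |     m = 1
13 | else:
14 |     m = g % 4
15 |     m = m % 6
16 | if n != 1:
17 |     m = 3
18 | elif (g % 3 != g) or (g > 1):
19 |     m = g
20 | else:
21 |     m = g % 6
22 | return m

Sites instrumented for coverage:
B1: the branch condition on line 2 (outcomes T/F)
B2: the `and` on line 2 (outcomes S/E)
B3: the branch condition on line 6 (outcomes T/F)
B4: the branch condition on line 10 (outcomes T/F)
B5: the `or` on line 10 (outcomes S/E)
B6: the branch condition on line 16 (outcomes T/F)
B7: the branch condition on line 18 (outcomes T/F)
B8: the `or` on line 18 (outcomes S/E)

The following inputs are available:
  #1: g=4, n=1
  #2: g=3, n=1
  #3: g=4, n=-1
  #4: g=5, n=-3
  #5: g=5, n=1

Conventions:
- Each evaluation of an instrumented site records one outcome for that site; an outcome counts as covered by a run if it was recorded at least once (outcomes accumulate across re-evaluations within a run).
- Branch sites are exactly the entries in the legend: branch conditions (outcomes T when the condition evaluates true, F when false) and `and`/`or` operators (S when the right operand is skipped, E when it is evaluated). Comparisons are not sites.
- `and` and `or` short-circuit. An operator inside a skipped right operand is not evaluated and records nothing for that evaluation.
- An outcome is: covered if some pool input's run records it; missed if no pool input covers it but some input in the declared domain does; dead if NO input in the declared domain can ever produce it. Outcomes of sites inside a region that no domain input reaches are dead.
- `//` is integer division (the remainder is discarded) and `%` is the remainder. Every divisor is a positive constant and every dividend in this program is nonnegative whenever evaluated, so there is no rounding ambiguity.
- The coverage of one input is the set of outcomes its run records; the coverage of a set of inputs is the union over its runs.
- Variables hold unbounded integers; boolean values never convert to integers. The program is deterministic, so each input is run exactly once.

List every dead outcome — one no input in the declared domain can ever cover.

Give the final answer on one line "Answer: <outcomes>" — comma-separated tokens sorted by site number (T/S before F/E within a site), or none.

checking every outcome against all 36 domain inputs:
  reachable outcomes have witnesses, e.g. B1=T (e.g. g=1, n=-2), B1=F (e.g. g=1, n=-3), B2=S (e.g. g=1, n=-3), B2=E (e.g. g=1, n=-2)

Answer: none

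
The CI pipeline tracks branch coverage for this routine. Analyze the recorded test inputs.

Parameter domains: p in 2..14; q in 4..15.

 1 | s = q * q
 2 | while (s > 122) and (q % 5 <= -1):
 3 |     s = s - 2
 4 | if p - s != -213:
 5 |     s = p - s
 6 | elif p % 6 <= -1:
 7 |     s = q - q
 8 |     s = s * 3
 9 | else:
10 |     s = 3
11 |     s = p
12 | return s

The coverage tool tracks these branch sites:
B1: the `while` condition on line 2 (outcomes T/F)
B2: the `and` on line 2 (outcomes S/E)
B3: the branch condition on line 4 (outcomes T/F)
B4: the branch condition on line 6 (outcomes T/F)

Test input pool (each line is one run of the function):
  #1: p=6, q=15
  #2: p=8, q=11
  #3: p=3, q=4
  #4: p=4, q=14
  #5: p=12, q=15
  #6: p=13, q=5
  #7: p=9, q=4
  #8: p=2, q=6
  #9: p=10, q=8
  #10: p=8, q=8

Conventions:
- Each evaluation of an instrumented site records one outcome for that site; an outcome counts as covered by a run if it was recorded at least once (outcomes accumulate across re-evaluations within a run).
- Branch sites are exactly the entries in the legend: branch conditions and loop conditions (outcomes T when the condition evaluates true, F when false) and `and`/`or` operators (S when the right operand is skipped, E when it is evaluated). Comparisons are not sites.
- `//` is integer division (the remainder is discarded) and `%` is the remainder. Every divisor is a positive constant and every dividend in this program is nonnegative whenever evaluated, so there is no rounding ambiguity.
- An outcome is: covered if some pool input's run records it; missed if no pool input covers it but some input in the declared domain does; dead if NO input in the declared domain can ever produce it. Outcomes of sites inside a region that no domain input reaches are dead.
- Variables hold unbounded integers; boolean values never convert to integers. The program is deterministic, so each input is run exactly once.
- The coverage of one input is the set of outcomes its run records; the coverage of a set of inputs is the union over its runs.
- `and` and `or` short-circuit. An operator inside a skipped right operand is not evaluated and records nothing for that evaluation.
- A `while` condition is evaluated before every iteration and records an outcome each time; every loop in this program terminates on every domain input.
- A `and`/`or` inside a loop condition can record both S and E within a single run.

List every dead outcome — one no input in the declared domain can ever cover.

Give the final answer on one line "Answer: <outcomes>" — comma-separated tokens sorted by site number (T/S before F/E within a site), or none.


checking every outcome against all 156 domain inputs:
  B1=T: no domain input ever produces it -> dead
  B4=T: no domain input ever produces it -> dead
  reachable outcomes have witnesses, e.g. B1=F (e.g. p=2, q=4), B2=S (e.g. p=2, q=4), B2=E (e.g. p=2, q=12), B3=T (e.g. p=2, q=4)
Answer: B1=T, B4=T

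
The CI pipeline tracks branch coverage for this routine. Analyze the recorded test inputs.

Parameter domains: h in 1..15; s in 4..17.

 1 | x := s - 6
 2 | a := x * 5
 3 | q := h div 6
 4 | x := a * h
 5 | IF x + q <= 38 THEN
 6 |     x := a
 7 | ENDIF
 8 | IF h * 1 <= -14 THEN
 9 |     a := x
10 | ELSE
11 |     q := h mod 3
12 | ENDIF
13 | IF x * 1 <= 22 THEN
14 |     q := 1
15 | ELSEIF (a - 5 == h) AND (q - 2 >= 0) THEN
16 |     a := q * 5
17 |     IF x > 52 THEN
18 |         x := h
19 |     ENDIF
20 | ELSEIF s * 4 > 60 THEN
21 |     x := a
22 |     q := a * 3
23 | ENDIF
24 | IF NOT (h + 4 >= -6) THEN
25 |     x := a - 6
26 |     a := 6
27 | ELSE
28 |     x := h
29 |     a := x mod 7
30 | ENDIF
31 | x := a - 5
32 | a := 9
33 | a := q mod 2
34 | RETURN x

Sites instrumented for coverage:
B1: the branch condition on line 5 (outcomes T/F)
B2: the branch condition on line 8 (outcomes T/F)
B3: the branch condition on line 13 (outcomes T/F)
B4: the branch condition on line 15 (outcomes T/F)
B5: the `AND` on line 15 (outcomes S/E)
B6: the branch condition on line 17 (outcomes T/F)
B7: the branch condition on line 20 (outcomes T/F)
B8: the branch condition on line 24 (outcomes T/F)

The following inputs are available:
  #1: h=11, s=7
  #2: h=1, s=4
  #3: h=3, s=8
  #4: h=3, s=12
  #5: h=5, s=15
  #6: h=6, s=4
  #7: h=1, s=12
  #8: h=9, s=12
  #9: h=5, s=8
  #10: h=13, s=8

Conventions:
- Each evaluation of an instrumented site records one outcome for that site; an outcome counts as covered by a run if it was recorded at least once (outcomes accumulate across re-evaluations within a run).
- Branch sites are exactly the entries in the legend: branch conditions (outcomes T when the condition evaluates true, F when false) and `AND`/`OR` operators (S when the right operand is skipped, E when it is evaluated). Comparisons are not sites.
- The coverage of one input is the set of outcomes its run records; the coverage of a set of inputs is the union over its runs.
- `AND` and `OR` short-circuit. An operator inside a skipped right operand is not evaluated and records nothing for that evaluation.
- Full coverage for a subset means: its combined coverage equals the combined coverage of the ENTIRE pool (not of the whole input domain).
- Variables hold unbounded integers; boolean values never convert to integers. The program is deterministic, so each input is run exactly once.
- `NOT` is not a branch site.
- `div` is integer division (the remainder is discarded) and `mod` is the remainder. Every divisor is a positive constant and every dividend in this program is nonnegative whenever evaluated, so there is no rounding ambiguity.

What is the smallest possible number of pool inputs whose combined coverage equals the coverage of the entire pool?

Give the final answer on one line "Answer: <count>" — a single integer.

run #1 (h=11, s=7) records B1=F, B2=F, B3=F, B4=F, B5=S, B7=F, B8=F
run #2 (h=1, s=4) records B1=T, B2=F, B3=T, B8=F
run #3 (h=3, s=8) records B1=T, B2=F, B3=T, B8=F
run #4 (h=3, s=12) records B1=F, B2=F, B3=F, B4=F, B5=S, B7=F, B8=F
run #5 (h=5, s=15) records B1=F, B2=F, B3=F, B4=F, B5=S, B7=F, B8=F
run #6 (h=6, s=4) records B1=T, B2=F, B3=T, B8=F
run #7 (h=1, s=12) records B1=T, B2=F, B3=F, B4=F, B5=S, B7=F, B8=F
run #8 (h=9, s=12) records B1=F, B2=F, B3=F, B4=F, B5=S, B7=F, B8=F
run #9 (h=5, s=8) records B1=F, B2=F, B3=F, B4=T, B5=E, B6=F, B8=F
run #10 (h=13, s=8) records B1=F, B2=F, B3=F, B4=F, B5=S, B7=F, B8=F
union over all inputs: B1=T, B1=F, B2=F, B3=T, B3=F, B4=T, B4=F, B5=S, B5=E, B6=F, B7=F, B8=F (12 outcomes)
every size-1 subset falls short of the 12 outcomes (best: 7/12)
every size-2 subset falls short of the 12 outcomes (best: 11/12)
size 3: inputs {1, 2, 9} cover all 12 outcomes, and no lexicographically smaller subset of this size does

Answer: 3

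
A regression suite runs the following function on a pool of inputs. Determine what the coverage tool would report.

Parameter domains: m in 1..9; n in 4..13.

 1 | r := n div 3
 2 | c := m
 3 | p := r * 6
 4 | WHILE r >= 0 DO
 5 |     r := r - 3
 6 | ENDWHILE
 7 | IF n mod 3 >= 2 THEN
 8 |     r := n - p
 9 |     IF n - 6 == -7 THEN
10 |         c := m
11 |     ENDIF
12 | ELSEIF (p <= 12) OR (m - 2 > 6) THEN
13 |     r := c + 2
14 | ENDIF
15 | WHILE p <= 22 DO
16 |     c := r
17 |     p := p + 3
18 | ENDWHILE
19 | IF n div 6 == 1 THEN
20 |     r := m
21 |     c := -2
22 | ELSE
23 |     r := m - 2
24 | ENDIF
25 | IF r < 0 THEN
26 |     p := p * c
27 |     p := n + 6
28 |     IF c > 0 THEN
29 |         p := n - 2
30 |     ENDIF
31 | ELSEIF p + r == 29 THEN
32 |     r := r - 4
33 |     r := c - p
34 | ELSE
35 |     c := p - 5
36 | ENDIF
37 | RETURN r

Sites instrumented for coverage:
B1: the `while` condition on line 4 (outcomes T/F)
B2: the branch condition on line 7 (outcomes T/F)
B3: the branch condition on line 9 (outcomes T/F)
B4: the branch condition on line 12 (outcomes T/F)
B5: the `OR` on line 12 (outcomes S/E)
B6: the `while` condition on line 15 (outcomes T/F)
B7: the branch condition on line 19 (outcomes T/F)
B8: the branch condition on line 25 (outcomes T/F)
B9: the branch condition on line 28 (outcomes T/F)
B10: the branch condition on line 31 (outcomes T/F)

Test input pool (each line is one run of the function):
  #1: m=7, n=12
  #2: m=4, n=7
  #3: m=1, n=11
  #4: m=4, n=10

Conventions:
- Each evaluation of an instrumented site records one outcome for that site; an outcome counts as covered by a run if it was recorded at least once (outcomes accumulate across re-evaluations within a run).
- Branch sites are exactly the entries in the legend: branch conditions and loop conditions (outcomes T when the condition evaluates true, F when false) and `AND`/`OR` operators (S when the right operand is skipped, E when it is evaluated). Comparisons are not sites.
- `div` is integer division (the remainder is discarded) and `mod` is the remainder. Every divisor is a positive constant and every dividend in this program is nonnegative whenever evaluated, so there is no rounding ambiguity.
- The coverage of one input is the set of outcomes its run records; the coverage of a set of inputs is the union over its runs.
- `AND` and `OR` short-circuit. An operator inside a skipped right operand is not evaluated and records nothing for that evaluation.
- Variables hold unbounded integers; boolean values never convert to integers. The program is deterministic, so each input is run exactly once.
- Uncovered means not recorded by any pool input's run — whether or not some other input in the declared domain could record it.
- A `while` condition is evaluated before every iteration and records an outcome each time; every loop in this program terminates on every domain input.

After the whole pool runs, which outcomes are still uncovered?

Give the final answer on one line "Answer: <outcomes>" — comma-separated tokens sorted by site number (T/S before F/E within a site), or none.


#1 (m=7, n=12) -> B1->T, B1->T, B1->F, B2->F, B5->E, B4->F, B6->F, B7->F, B8->F, B10->T; covered: B1=T, B1=F, B2=F, B4=F, B5=E, B6=F, B7=F, B8=F, B10=T
#2 (m=4, n=7) -> B1->T, B1->F, B2->F, B5->S, B4->T, B6->T, B6->T, B6->T, B6->T, B6->F, B7->T, B8->F, B10->F; covered: B1=T, B1=F, B2=F, B4=T, B5=S, B6=T, B6=F, B7=T, B8=F, B10=F
#3 (m=1, n=11) -> B1->T, B1->T, B1->F, B2->T, B3->F, B6->T, B6->T, B6->F, B7->T, B8->F, B10->F; covered: B1=T, B1=F, B2=T, B3=F, B6=T, B6=F, B7=T, B8=F, B10=F
#4 (m=4, n=10) -> B1->T, B1->T, B1->F, B2->F, B5->E, B4->F, B6->T, B6->T, B6->F, B7->T, B8->F, B10->F; covered: B1=T, B1=F, B2=F, B4=F, B5=E, B6=T, B6=F, B7=T, B8=F, B10=F
union over the pool: B1=T, B1=F, B2=T, B2=F, B3=F, B4=T, B4=F, B5=S, B5=E, B6=T, B6=F, B7=T, B7=F, B8=F, B10=T, B10=F
uncovered (4 of 20): B3=T, B8=T, B9=T, B9=F
Answer: B3=T, B8=T, B9=T, B9=F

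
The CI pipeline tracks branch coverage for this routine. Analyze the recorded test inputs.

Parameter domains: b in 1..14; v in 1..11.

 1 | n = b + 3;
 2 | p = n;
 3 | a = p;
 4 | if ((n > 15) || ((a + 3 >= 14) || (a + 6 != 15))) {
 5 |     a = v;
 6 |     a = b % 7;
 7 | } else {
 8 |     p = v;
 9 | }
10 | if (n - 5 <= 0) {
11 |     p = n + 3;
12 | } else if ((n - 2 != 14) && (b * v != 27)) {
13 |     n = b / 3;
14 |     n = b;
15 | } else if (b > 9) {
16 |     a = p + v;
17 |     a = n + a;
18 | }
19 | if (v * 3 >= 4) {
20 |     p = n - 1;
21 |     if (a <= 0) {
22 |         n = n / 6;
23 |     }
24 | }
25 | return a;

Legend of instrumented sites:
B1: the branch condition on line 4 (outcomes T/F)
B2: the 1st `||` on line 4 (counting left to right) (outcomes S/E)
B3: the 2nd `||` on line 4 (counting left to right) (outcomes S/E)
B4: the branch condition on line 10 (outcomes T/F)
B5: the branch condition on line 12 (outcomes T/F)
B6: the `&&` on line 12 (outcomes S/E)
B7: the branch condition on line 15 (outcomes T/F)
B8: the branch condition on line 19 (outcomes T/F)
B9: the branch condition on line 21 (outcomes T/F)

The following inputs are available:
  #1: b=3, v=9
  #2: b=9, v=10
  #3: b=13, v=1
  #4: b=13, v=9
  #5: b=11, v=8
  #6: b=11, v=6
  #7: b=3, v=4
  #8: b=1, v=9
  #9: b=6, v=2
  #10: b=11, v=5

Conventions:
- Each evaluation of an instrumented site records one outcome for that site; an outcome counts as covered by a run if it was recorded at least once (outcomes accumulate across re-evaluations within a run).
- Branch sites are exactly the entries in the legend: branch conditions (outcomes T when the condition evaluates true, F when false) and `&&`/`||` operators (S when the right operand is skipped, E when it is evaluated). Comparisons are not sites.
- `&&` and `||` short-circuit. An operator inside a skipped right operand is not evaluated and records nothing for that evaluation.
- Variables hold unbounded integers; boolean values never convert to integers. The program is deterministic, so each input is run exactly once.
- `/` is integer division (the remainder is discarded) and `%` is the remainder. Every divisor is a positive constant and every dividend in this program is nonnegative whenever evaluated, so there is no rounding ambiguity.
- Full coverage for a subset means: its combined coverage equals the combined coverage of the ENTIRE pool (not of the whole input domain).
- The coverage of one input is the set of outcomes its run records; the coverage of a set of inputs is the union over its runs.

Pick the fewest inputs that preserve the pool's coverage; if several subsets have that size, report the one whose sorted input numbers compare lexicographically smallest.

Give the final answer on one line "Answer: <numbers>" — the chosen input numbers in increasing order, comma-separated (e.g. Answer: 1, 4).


test 1 (b=3, v=9) hits B1=T, B2=E, B3=E, B4=F, B5=F, B6=E, B7=F, B8=T, B9=F
test 2 (b=9, v=10) hits B1=T, B2=E, B3=S, B4=F, B5=T, B6=E, B8=T, B9=F
test 3 (b=13, v=1) hits B1=T, B2=S, B4=F, B5=F, B6=S, B7=T, B8=F
test 4 (b=13, v=9) hits B1=T, B2=S, B4=F, B5=F, B6=S, B7=T, B8=T, B9=F
test 5 (b=11, v=8) hits B1=T, B2=E, B3=S, B4=F, B5=T, B6=E, B8=T, B9=F
test 6 (b=11, v=6) hits B1=T, B2=E, B3=S, B4=F, B5=T, B6=E, B8=T, B9=F
test 7 (b=3, v=4) hits B1=T, B2=E, B3=E, B4=F, B5=T, B6=E, B8=T, B9=F
test 8 (b=1, v=9) hits B1=T, B2=E, B3=E, B4=T, B8=T, B9=F
test 9 (b=6, v=2) hits B1=F, B2=E, B3=E, B4=F, B5=T, B6=E, B8=T, B9=F
test 10 (b=11, v=5) hits B1=T, B2=E, B3=S, B4=F, B5=T, B6=E, B8=T, B9=F
pool-wide coverage (17 outcomes): B1=T, B1=F, B2=S, B2=E, B3=S, B3=E, B4=T, B4=F, B5=T, B5=F, B6=S, B6=E, B7=T, B7=F, B8=T, B8=F, B9=F
size 1 is not enough: best union over all size-1 subsets is 9/17
size 2 is not enough: best union over all size-2 subsets is 14/17
size 3 is not enough: best union over all size-3 subsets is 15/17
size 4 is not enough: best union over all size-4 subsets is 16/17
inputs {1, 2, 3, 8, 9} (size 5) cover everything; no size-5 subset with a lexicographically smaller index list covers all 17
Answer: 1, 2, 3, 8, 9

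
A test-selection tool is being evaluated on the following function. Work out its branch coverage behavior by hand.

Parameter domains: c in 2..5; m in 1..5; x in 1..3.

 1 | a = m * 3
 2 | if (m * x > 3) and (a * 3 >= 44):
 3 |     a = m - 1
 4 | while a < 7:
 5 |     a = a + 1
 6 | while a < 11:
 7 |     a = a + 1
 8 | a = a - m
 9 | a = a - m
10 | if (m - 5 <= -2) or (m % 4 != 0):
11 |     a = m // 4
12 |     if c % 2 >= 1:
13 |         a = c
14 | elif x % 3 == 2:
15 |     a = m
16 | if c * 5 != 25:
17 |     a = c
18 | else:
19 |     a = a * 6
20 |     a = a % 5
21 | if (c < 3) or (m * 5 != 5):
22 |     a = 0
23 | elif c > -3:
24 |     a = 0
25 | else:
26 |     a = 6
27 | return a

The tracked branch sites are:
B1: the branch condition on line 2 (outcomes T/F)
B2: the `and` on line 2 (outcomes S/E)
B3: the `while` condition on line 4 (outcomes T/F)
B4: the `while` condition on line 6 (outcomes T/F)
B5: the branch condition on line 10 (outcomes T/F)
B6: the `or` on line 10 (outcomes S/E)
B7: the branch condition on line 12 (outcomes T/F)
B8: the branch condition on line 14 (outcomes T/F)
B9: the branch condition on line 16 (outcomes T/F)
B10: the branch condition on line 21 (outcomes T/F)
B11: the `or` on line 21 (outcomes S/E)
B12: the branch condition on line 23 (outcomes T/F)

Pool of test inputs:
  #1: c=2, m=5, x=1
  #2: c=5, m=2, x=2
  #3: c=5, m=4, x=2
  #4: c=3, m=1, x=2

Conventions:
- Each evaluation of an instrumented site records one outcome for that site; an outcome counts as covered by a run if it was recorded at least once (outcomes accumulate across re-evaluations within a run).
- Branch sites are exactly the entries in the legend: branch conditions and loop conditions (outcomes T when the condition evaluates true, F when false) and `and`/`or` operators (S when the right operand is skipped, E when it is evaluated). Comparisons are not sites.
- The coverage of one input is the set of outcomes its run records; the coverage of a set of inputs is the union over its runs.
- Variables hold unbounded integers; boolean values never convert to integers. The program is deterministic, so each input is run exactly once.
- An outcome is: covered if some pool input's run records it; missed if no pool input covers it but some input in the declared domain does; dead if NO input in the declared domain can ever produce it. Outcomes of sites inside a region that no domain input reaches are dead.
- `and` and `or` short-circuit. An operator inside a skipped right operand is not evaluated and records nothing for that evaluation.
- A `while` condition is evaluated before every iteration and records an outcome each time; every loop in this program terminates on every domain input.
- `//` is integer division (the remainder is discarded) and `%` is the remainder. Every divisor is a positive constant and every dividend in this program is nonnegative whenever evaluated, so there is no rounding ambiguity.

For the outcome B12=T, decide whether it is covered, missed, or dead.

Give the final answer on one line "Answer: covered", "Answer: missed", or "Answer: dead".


B12=T is recorded by pool input(s) 4 -> covered
Answer: covered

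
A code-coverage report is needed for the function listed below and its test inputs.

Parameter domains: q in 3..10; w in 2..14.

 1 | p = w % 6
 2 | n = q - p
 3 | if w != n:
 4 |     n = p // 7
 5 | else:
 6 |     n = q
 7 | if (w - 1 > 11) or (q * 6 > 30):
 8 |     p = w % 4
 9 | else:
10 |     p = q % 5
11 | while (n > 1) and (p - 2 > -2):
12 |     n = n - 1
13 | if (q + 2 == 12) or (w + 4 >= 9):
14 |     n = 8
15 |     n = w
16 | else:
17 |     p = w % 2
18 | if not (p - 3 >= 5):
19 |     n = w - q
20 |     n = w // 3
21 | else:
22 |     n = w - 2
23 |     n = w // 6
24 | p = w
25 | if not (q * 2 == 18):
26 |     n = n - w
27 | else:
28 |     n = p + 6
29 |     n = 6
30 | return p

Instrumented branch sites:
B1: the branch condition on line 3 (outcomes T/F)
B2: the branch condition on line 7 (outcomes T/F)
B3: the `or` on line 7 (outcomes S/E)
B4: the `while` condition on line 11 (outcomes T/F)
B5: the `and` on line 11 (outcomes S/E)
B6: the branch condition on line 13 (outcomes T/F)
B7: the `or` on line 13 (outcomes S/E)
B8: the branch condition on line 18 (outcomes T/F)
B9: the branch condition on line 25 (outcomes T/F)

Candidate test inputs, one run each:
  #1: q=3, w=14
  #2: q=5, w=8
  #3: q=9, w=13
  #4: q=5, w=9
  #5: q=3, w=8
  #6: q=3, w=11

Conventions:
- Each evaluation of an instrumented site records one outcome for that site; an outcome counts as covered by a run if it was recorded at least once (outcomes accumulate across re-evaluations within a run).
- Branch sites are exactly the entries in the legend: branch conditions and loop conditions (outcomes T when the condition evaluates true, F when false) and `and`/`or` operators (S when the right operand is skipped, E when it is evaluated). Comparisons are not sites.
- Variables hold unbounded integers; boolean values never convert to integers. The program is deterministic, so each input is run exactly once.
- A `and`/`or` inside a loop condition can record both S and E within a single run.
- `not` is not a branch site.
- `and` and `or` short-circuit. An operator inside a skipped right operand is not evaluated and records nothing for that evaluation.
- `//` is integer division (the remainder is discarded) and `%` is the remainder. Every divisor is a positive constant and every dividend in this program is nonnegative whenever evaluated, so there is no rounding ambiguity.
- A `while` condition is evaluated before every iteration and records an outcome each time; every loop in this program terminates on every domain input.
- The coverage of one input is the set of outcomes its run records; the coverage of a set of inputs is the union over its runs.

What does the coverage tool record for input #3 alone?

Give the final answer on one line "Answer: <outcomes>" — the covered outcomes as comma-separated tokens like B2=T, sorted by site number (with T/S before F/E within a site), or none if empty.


Simulating input #3 (q=9, w=13) step by step:
  B1->T, B3->S, B2->T, B5->S, B4->F, B7->E, B6->T, B8->T, B9->F
distinct outcomes covered: B1=T, B2=T, B3=S, B4=F, B5=S, B6=T, B7=E, B8=T, B9=F
Answer: B1=T, B2=T, B3=S, B4=F, B5=S, B6=T, B7=E, B8=T, B9=F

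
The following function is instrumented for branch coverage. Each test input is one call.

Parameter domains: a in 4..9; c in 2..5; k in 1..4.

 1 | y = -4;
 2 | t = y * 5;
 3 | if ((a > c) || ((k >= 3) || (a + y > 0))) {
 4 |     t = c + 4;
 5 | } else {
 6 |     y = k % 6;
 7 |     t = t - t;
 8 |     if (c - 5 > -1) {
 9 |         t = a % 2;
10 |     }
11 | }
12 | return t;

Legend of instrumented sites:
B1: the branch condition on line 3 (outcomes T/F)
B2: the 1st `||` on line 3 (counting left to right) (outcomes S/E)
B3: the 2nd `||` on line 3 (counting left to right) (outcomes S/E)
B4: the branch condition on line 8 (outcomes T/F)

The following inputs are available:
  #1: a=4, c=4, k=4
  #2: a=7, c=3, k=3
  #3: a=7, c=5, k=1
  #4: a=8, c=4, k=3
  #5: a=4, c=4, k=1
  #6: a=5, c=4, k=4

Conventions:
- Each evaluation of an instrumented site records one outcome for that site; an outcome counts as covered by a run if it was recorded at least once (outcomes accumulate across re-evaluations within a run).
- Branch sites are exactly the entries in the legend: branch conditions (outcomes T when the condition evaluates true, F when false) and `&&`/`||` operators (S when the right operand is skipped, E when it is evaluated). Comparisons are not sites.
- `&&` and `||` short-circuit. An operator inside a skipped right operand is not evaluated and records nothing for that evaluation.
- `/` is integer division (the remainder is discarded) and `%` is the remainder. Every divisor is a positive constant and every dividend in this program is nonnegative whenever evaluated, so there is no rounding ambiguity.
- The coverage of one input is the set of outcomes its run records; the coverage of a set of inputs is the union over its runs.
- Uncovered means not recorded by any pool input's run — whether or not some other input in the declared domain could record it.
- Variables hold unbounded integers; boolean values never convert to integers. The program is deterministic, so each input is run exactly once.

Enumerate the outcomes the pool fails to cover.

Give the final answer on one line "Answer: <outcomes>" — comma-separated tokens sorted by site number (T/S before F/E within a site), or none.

input #1, a=4, c=4, k=4: events B2->E, B3->S, B1->T; outcomes B1=T, B2=E, B3=S
input #2, a=7, c=3, k=3: events B2->S, B1->T; outcomes B1=T, B2=S
input #3, a=7, c=5, k=1: events B2->S, B1->T; outcomes B1=T, B2=S
input #4, a=8, c=4, k=3: events B2->S, B1->T; outcomes B1=T, B2=S
input #5, a=4, c=4, k=1: events B2->E, B3->E, B1->F, B4->F; outcomes B1=F, B2=E, B3=E, B4=F
input #6, a=5, c=4, k=4: events B2->S, B1->T; outcomes B1=T, B2=S
union over the pool: B1=T, B1=F, B2=S, B2=E, B3=S, B3=E, B4=F
uncovered (1 of 8): B4=T

Answer: B4=T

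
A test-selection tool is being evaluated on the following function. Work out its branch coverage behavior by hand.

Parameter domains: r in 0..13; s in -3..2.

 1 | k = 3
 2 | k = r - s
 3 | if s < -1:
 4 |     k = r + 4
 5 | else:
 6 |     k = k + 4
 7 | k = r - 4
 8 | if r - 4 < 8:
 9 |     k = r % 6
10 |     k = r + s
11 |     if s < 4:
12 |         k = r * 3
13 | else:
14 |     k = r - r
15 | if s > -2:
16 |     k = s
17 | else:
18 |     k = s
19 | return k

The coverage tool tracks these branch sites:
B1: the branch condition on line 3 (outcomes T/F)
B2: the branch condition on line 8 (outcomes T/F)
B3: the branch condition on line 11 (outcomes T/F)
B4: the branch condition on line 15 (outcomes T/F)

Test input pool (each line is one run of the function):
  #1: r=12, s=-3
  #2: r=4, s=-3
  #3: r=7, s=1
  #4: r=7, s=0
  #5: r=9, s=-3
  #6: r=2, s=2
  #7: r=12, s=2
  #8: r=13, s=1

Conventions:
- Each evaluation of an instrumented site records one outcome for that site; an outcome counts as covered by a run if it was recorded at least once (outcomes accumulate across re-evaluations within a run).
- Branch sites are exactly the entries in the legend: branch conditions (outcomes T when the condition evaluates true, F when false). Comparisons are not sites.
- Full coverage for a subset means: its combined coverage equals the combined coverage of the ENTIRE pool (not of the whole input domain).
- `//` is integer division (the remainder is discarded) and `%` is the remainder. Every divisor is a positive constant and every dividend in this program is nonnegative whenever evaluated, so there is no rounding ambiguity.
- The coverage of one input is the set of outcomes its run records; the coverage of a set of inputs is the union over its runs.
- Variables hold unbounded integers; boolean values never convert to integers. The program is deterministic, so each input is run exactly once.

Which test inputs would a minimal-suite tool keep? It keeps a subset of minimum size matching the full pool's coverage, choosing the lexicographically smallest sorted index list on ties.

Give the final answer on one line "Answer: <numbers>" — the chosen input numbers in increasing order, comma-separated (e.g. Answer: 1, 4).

run #1 (r=12, s=-3) runs B1->T, B2->F, B4->F; records B1=T, B2=F, B4=F
run #2 (r=4, s=-3) runs B1->T, B2->T, B3->T, B4->F; records B1=T, B2=T, B3=T, B4=F
run #3 (r=7, s=1) runs B1->F, B2->T, B3->T, B4->T; records B1=F, B2=T, B3=T, B4=T
run #4 (r=7, s=0) runs B1->F, B2->T, B3->T, B4->T; records B1=F, B2=T, B3=T, B4=T
run #5 (r=9, s=-3) runs B1->T, B2->T, B3->T, B4->F; records B1=T, B2=T, B3=T, B4=F
run #6 (r=2, s=2) runs B1->F, B2->T, B3->T, B4->T; records B1=F, B2=T, B3=T, B4=T
run #7 (r=12, s=2) runs B1->F, B2->F, B4->T; records B1=F, B2=F, B4=T
run #8 (r=13, s=1) runs B1->F, B2->F, B4->T; records B1=F, B2=F, B4=T
pool-wide coverage (7 outcomes): B1=T, B1=F, B2=T, B2=F, B3=T, B4=T, B4=F
size 1 is not enough: best union over all size-1 subsets is 4/7
inputs {1, 3} (size 2) cover everything; no size-2 subset with a lexicographically smaller index list covers all 7

Answer: 1, 3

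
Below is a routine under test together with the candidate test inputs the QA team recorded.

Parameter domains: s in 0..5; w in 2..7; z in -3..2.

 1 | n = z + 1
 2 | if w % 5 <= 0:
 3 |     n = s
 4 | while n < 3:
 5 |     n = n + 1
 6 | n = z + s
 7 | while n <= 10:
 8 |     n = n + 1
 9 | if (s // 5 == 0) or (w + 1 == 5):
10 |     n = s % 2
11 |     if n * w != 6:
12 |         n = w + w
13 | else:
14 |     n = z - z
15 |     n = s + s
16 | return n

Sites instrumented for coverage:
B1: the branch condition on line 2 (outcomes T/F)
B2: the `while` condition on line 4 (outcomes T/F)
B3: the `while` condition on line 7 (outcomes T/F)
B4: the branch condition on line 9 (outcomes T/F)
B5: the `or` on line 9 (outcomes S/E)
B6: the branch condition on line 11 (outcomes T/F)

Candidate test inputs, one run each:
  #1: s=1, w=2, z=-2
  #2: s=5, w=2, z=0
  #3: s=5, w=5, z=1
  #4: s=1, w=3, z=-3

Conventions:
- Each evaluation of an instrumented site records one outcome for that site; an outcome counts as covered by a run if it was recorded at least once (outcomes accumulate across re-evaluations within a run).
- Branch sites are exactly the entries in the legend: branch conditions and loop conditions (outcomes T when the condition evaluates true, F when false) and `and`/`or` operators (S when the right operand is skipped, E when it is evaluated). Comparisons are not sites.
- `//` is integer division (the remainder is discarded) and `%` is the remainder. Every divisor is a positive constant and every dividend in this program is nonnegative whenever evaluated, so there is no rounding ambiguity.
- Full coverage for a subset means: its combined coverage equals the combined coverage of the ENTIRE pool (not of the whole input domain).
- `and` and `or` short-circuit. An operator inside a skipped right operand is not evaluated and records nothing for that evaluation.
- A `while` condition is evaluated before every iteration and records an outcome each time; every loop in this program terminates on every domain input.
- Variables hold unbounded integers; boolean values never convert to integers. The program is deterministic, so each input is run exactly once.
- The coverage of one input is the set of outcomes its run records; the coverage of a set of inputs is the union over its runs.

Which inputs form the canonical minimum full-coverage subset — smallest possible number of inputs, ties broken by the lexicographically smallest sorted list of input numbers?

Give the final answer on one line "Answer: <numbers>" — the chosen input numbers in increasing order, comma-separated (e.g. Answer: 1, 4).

input #1 (s=1, w=2, z=-2): events B1->F, B2->T, B2->T, B2->T, B2->T, B2->F, B3->T, B3->T, B3->T, B3->T, B3->T, B3->T, B3->T, B3->T, ...; covers B1=F, B2=T, B2=F, B3=T, B3=F, B4=T, B5=S, B6=T
input #2 (s=5, w=2, z=0): events B1->F, B2->T, B2->T, B2->F, B3->T, B3->T, B3->T, B3->T, B3->T, B3->T, B3->F, B5->E, B4->F; covers B1=F, B2=T, B2=F, B3=T, B3=F, B4=F, B5=E
input #3 (s=5, w=5, z=1): events B1->T, B2->F, B3->T, B3->T, B3->T, B3->T, B3->T, B3->F, B5->E, B4->F; covers B1=T, B2=F, B3=T, B3=F, B4=F, B5=E
input #4 (s=1, w=3, z=-3): events B1->F, B2->T, B2->T, B2->T, B2->T, B2->T, B2->F, B3->T, B3->T, B3->T, B3->T, B3->T, B3->T, B3->T, ...; covers B1=F, B2=T, B2=F, B3=T, B3=F, B4=T, B5=S, B6=T
the full pool covers 11 outcomes: B1=T, B1=F, B2=T, B2=F, B3=T, B3=F, B4=T, B4=F, B5=S, B5=E, B6=T
checked all size-1 subsets: none covers 11 outcomes (max 8/11)
at size 2, {1, 3} reaches all 11 outcomes; every lexicographically earlier size-2 subset fails

Answer: 1, 3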